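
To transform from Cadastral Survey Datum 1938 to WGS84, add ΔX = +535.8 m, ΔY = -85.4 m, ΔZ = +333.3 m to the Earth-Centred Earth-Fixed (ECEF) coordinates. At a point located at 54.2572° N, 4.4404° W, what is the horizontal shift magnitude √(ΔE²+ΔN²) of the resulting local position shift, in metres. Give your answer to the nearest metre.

At φ = 54.2572°, λ = -4.4404°: sin φ = 0.811647, cos φ = 0.584148, sin λ = -0.077422, cos λ = 0.996998.
ΔE = −sin λ·ΔX + cos λ·ΔY = −(-0.077422)·(535.8) + (0.996998)·(-85.4) = -43.66 m.
ΔN = −sin φ cos λ·ΔX − sin φ sin λ·ΔY + cos φ·ΔZ = −(0.811647)(0.996998)(535.8) − (0.811647)(-0.077422)(-85.4) + (0.584148)(333.3) = -244.25 m.
Horizontal magnitude = √(ΔE² + ΔN²) = √((-43.66)² + (-244.25)²) = 248.12 m.

248 m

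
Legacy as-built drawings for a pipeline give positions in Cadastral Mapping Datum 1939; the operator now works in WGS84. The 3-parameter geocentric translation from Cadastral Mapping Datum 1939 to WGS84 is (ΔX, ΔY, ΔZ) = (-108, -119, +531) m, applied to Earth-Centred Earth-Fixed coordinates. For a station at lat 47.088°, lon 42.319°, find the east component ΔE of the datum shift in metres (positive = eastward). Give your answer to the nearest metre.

At φ = 47.088°, λ = 42.319°: sin φ = 0.732400, cos φ = 0.680874, sin λ = 0.673258, cos λ = 0.739408.
ΔE = −sin λ·ΔX + cos λ·ΔY = −(0.673258)·(-108) + (0.739408)·(-119) = -15.28 m.

ΔE = -15 m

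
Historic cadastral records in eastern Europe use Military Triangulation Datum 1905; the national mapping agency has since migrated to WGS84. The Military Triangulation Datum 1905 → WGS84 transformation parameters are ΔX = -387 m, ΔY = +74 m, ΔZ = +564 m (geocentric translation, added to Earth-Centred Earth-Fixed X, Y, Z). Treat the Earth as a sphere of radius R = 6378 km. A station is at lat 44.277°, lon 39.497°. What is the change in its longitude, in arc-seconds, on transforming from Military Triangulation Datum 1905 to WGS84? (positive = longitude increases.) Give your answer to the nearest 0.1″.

sin φ = 0.698128, cos φ = 0.715973, sin λ = 0.636038, cos λ = 0.771658.
East component: ΔE = −sin λ·ΔX + cos λ·ΔY = −(0.636038)(-387) + (0.771658)(74) = 303.25 m.
1° of latitude spans πR/180 = 111317 m; at latitude φ, 1° of longitude spans that × cos φ = 79700.0 m, so Δλ = 303.25 / 79700.0 × 3600 = 13.698″.

Δλ = 13.7″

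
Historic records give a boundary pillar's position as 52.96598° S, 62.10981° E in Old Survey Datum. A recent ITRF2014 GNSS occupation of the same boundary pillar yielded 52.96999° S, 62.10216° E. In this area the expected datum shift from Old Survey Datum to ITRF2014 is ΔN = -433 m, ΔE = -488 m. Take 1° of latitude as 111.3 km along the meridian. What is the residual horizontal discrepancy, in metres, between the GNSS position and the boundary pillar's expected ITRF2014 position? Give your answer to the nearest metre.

Observed coordinate differences: Δφ = -0.00401°, Δλ = -0.00765°.
Converting to metres (1° lat = 111300 m, cos φ = 0.602289): observed ΔN = -446.3 m, observed ΔE = -512.8 m.
Subtracting the expected shift leaves a residual of -446.3 − (-433) = -13.3 m north and -512.8 − (-488) = -24.8 m east.
Residual distance = √((-13.3)² + (-24.8)²) = 28.2 m.

28 m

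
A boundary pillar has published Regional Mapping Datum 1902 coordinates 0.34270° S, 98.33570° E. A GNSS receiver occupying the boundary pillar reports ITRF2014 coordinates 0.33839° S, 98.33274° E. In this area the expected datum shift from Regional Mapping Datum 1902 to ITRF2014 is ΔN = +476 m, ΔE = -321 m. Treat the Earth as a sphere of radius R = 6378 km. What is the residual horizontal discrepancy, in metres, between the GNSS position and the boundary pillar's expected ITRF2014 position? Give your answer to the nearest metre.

9 m

Observed coordinate differences: Δφ = +0.00431°, Δλ = -0.00296°.
Converting to metres (1° lat = 111317 m, cos φ = 0.999982): observed ΔN = 479.8 m, observed ΔE = -329.5 m.
Subtracting the expected shift leaves a residual of 479.8 − (476) = 3.8 m north and -329.5 − (-321) = -8.5 m east.
Residual distance = √(3.8² + (-8.5)²) = 9.3 m.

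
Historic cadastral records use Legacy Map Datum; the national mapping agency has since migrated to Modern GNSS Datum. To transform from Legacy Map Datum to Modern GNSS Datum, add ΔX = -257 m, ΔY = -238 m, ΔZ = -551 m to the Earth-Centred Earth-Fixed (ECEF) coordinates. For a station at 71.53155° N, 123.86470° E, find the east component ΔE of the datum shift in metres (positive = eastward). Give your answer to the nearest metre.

ΔE = 346 m

At φ = 71.53155°, λ = 123.86470°: sin φ = 0.948498, cos φ = 0.316782, sin λ = 0.830356, cos λ = -0.557234.
ΔE = −sin λ·ΔX + cos λ·ΔY = −(0.830356)·(-257) + (-0.557234)·(-238) = 346.02 m.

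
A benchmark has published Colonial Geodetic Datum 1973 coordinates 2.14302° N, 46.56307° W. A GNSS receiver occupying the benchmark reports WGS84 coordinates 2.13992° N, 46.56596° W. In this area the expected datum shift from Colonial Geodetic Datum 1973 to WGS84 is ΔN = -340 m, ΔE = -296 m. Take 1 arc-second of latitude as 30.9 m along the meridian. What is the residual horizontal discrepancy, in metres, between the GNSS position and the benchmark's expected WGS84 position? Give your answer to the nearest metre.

Observed coordinate differences: Δφ = -0.00310°, Δλ = -0.00289°.
Converting to metres (1° lat = 111240 m, cos φ = 0.999301): observed ΔN = -344.8 m, observed ΔE = -321.3 m.
Subtracting the expected shift leaves a residual of -344.8 − (-340) = -4.8 m north and -321.3 − (-296) = -25.3 m east.
Residual distance = √((-4.8)² + (-25.3)²) = 25.7 m.

26 m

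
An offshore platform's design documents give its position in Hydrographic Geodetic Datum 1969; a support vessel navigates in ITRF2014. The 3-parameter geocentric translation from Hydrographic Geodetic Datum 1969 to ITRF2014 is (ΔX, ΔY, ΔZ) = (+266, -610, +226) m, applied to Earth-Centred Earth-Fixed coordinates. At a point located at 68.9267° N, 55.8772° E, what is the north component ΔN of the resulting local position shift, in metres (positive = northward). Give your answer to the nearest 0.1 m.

ΔN = 413.2 m

The local north axis is (−sin φ cos λ, −sin φ sin λ, cos φ), giving ΔN = -139.238 + 471.208 + 81.261 = 413.23 m.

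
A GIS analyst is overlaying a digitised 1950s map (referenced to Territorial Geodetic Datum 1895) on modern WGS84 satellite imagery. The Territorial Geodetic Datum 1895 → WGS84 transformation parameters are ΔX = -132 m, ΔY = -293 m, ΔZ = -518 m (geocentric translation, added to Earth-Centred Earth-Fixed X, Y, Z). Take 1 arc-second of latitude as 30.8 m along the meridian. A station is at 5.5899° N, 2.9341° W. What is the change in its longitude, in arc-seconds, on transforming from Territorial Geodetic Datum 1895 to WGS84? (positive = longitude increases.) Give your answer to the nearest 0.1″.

sin φ = 0.097407, cos φ = 0.995245, sin λ = -0.051187, cos λ = 0.998689.
East component: ΔE = −sin λ·ΔX + cos λ·ΔY = −(-0.051187)(-132) + (0.998689)(-293) = -299.37 m.
1° of latitude spans 3600 × 30.80 = 110880 m; at latitude φ, 1° of longitude spans that × cos φ = 110352.7 m, so Δλ = -299.37 / 110352.7 × 3600 = -9.766″.

Δλ = -9.8″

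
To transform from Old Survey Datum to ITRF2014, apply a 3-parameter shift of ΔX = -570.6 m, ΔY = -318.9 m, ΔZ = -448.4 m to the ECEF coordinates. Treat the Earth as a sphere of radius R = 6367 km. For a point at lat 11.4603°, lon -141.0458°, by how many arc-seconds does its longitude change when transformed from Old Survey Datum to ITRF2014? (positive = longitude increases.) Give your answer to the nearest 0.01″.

sin φ = 0.198689, cos φ = 0.980063, sin λ = -0.628699, cos λ = -0.777649.
East component: ΔE = −sin λ·ΔX + cos λ·ΔY = −(-0.628699)(-570.6) + (-0.777649)(-318.9) = -110.74 m.
1° of latitude spans πR/180 = 111125 m; at latitude φ, 1° of longitude spans that × cos φ = 108909.6 m, so Δλ = -110.74 / 108909.6 × 3600 = -3.661″.

Δλ = -3.66″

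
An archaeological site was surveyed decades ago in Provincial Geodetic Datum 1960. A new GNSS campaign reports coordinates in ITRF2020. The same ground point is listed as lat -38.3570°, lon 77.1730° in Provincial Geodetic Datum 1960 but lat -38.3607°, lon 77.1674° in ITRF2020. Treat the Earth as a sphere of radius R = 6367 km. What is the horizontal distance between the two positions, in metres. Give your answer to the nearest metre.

638 m

Δφ = -38.3607° − -38.3570° = -0.0037°; Δλ = 77.1674° − 77.1730° = -0.0056°.
1° along a meridian = πR/180 = 111125 m.
ΔN = Δφ × 111125 = -411.2 m; ΔE = Δλ × 111125 × cos(-38.3570°) = -0.0056 × 111125 × 0.784159 = -488.0 m.
Distance = √(ΔE² + ΔN²) = √((-488.0)² + (-411.2)²) = 638.1 m.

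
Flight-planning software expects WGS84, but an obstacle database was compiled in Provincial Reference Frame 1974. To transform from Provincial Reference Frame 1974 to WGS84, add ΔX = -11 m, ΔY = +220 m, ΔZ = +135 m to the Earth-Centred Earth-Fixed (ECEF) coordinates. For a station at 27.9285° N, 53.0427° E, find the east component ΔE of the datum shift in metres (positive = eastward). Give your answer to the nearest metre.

ΔE = 141 m

The local east axis at (φ, λ) is (−sin λ, cos λ, 0), so ΔE = −sin(53.0427°)·(-11) + cos(53.0427°)·220 = 141.06 m.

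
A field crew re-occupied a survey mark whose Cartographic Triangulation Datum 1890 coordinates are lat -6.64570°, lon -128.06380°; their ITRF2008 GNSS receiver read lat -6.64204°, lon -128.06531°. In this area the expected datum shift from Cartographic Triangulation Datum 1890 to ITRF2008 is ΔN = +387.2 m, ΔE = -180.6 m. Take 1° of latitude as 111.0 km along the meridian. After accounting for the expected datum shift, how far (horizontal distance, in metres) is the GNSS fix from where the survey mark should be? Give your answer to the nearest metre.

Observed coordinate differences: Δφ = +0.00366°, Δλ = -0.00151°.
Converting to metres (1° lat = 111000 m, cos φ = 0.993281): observed ΔN = 406.3 m, observed ΔE = -166.5 m.
Subtracting the expected shift leaves a residual of 406.3 − (387.2) = 19.1 m north and -166.5 − (-180.6) = 14.1 m east.
Residual distance = √(19.1² + 14.1²) = 23.7 m.

24 m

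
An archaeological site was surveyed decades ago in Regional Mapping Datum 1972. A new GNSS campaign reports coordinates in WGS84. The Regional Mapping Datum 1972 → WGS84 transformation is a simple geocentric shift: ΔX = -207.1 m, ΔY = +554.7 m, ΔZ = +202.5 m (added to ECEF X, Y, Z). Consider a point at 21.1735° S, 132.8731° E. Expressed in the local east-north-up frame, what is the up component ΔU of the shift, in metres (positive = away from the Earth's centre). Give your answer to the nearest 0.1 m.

ΔU = 437.3 m

The local up (radial) axis is (cos φ cos λ, cos φ sin λ, sin φ), giving ΔU = 131.394 + 379.075 − 73.142 = 437.33 m.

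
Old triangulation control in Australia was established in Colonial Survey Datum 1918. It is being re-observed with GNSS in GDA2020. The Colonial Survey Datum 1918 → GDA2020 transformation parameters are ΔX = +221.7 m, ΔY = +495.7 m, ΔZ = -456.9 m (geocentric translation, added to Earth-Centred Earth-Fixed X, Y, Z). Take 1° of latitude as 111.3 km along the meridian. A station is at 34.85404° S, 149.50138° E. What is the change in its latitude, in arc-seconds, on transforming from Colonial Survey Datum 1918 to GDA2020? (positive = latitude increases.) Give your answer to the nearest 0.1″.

Δφ = -11.0″

sin φ = -0.571488, cos φ = 0.820611, sin λ = 0.507518, cos λ = -0.861641.
North component: ΔN = −sin φ cos λ·ΔX − sin φ sin λ·ΔY + cos φ·ΔZ = −(-0.571488)(-0.861641)(221.7) − (-0.571488)(0.507518)(495.7) + (0.820611)(-456.9) = -340.33 m.
1° of latitude spans 111300 m, so Δφ = -340.33 / 111300 × 3600 = -11.008″.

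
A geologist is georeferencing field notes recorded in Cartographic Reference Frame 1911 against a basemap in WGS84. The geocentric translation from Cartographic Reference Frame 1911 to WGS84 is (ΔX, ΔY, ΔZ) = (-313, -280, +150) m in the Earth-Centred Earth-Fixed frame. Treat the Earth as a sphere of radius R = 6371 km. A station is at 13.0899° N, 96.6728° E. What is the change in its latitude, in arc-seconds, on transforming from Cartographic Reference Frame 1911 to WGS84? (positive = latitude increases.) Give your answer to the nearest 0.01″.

sin φ = 0.226480, cos φ = 0.974016, sin λ = 0.993226, cos λ = -0.116199.
North component: ΔN = −sin φ cos λ·ΔX − sin φ sin λ·ΔY + cos φ·ΔZ = −(0.226480)(-0.116199)(-313) − (0.226480)(0.993226)(-280) + (0.974016)(150) = 200.85 m.
1° of latitude spans πR/180 = 111195 m, so Δφ = 200.85 / 111195 × 3600 = 6.503″.

Δφ = 6.50″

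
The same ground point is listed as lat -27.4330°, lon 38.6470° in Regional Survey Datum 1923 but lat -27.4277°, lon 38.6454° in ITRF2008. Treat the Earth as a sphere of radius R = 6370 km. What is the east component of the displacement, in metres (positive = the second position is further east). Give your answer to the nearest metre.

ΔE = -158 m

Δφ = -27.4277° − -27.4330° = +0.0053°; Δλ = 38.6454° − 38.6470° = -0.0016°.
1° along a meridian = πR/180 = 111177 m.
ΔN = Δφ × 111177 = 589.2 m; ΔE = Δλ × 111177 × cos(-27.4330°) = -0.0016 × 111177 × 0.887550 = -157.9 m.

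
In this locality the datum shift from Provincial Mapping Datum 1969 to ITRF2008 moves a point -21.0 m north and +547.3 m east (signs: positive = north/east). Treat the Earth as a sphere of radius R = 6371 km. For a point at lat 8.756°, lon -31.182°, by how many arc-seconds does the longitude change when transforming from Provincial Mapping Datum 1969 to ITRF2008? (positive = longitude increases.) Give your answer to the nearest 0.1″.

At latitude 8.756°, cos φ = 0.988346.
One radian of longitude at latitude φ spans R cos φ, so Δλ = ΔE / (R cos φ) = 547.3 / (6371000 × 0.988346) = 8.6918e-05 rad = 17.928″.

Δλ = 17.9″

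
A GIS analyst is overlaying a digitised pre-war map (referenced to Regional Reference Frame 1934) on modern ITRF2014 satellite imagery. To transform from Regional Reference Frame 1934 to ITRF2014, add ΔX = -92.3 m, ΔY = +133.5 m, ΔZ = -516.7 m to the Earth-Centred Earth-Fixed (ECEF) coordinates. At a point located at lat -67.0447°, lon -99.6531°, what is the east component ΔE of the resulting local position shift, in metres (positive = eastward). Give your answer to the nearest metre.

At φ = -67.0447°, λ = -99.6531°: sin φ = -0.920809, cos φ = 0.390013, sin λ = -0.985841, cos λ = -0.167682.
ΔE = −sin λ·ΔX + cos λ·ΔY = −(-0.985841)·(-92.3) + (-0.167682)·(133.5) = -113.38 m.

ΔE = -113 m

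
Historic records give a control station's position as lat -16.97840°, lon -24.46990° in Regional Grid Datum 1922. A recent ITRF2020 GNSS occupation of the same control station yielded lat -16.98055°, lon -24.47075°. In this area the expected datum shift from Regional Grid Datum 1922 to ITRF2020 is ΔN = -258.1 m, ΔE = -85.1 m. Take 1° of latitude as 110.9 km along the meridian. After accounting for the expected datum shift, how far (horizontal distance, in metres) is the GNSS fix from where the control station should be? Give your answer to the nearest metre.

Observed coordinate differences: Δφ = -0.00215°, Δλ = -0.00085°.
Converting to metres (1° lat = 110900 m, cos φ = 0.956415): observed ΔN = -238.4 m, observed ΔE = -90.2 m.
Subtracting the expected shift leaves a residual of -238.4 − (-258.1) = 19.7 m north and -90.2 − (-85.1) = -5.1 m east.
Residual distance = √(19.7² + (-5.1)²) = 20.3 m.

20 m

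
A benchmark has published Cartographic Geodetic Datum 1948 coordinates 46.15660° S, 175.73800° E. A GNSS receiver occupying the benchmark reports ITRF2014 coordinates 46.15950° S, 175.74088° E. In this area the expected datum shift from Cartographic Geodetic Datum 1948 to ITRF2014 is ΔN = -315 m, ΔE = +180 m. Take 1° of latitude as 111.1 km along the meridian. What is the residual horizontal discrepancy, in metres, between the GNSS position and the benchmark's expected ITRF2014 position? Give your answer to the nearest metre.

42 m

Observed coordinate differences: Δφ = -0.00290°, Δλ = +0.00288°.
Converting to metres (1° lat = 111100 m, cos φ = 0.692690): observed ΔN = -322.2 m, observed ΔE = 221.6 m.
Subtracting the expected shift leaves a residual of -322.2 − (-315) = -7.2 m north and 221.6 − (180) = 41.6 m east.
Residual distance = √((-7.2)² + 41.6²) = 42.3 m.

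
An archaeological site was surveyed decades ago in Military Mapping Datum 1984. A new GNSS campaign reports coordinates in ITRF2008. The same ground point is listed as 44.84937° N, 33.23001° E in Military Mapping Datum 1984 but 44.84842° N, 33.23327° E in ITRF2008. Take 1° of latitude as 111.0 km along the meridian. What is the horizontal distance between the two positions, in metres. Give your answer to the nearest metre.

277 m

Δφ = 44.84842° − 44.84937° = -0.00095°; Δλ = 33.23327° − 33.23001° = +0.00326°.
ΔN = Δφ × 111000 = -105.5 m; ΔE = Δλ × 111000 × cos(44.84937°) = +0.00326 × 111000 × 0.708963 = 256.5 m.
Distance = √(ΔE² + ΔN²) = √(256.5² + (-105.5)²) = 277.4 m.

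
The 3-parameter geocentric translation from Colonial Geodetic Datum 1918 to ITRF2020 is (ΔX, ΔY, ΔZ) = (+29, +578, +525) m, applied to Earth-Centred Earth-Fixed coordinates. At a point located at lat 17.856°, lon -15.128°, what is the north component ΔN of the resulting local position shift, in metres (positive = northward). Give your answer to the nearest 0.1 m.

ΔN = 537.4 m

The local north axis is (−sin φ cos λ, −sin φ sin λ, cos φ), giving ΔN = -8.584 + 46.253 + 499.711 = 537.38 m.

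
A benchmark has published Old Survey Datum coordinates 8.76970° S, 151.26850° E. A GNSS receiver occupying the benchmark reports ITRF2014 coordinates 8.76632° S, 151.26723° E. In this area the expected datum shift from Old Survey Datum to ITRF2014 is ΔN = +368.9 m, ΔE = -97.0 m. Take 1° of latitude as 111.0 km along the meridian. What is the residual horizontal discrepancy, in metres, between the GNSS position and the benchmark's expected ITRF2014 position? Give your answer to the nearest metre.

43 m

Observed coordinate differences: Δφ = +0.00338°, Δλ = -0.00127°.
Converting to metres (1° lat = 111000 m, cos φ = 0.988309): observed ΔN = 375.2 m, observed ΔE = -139.3 m.
Subtracting the expected shift leaves a residual of 375.2 − (368.9) = 6.3 m north and -139.3 − (-97.0) = -42.3 m east.
Residual distance = √(6.3² + (-42.3)²) = 42.8 m.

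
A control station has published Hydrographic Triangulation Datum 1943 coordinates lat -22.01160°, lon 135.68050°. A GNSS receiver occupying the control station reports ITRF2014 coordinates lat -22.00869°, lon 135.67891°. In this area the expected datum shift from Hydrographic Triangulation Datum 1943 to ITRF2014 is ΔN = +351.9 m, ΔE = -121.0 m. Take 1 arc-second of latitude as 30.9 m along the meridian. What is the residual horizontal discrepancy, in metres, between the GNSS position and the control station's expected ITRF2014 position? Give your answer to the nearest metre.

Observed coordinate differences: Δφ = +0.00291°, Δλ = -0.00159°.
Converting to metres (1° lat = 111240 m, cos φ = 0.927108): observed ΔN = 323.7 m, observed ΔE = -164.0 m.
Subtracting the expected shift leaves a residual of 323.7 − (351.9) = -28.2 m north and -164.0 − (-121.0) = -43.0 m east.
Residual distance = √((-28.2)² + (-43.0)²) = 51.4 m.

51 m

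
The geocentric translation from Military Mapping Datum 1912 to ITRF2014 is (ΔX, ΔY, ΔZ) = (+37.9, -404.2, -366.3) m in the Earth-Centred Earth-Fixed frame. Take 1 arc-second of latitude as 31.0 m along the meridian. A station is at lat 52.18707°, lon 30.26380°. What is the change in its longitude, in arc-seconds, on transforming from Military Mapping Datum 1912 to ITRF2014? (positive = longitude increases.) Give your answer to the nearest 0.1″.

Δλ = -19.4″

sin φ = 0.790017, cos φ = 0.613085, sin λ = 0.503982, cos λ = 0.863714.
East component: ΔE = −sin λ·ΔX + cos λ·ΔY = −(0.503982)(37.9) + (0.863714)(-404.2) = -368.21 m.
1° of latitude spans 3600 × 31.00 = 111600 m; at latitude φ, 1° of longitude spans that × cos φ = 68420.3 m, so Δλ = -368.21 / 68420.3 × 3600 = -19.374″.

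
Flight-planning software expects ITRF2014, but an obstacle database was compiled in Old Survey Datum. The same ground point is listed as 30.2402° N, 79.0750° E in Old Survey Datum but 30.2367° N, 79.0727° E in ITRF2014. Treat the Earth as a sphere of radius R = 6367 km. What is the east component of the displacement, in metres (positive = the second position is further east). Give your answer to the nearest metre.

ΔE = -221 m

Δφ = 30.2367° − 30.2402° = -0.0035°; Δλ = 79.0727° − 79.0750° = -0.0023°.
1° along a meridian = πR/180 = 111125 m.
ΔN = Δφ × 111125 = -388.9 m; ΔE = Δλ × 111125 × cos(30.2402°) = -0.0023 × 111125 × 0.863922 = -220.8 m.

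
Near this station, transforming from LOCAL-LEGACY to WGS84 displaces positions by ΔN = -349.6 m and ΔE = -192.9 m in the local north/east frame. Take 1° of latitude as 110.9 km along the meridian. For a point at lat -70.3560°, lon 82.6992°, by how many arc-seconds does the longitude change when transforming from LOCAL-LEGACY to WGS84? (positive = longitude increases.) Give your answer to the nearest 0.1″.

At latitude -70.3560°, cos φ = 0.336175.
1° of longitude at this latitude = 110.9 × cos φ = 37.28 km, so Δλ = -192.9 / 37281.8 = -0.0051741° = -18.627″.

Δλ = -18.6″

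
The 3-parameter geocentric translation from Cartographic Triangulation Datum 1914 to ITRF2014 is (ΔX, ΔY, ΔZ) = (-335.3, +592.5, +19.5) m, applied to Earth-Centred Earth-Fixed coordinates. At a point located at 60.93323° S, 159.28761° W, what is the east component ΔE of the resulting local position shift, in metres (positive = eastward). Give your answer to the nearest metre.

The local east axis at (φ, λ) is (−sin λ, cos λ, 0), so ΔE = −sin(-159.28761°)·(-335.3) + cos(-159.28761°)·592.5 = -672.79 m.

ΔE = -673 m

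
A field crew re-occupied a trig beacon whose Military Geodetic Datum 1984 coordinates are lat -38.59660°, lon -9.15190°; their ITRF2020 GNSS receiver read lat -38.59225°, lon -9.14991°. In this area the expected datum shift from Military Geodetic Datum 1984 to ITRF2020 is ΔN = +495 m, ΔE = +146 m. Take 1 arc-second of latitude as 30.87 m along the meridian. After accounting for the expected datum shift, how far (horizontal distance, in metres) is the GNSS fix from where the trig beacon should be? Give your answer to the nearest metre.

29 m

Observed coordinate differences: Δφ = +0.00435°, Δλ = +0.00199°.
Converting to metres (1° lat = 111132 m, cos φ = 0.781557): observed ΔN = 483.4 m, observed ΔE = 172.8 m.
Subtracting the expected shift leaves a residual of 483.4 − (495) = -11.6 m north and 172.8 − (146) = 26.8 m east.
Residual distance = √((-11.6)² + 26.8²) = 29.2 m.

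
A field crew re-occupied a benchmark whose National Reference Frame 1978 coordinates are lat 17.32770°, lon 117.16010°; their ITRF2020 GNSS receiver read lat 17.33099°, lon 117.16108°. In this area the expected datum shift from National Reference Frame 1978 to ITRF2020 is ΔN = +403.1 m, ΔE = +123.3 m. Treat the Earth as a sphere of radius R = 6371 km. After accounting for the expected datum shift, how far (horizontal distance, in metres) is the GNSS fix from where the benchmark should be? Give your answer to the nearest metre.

42 m

Observed coordinate differences: Δφ = +0.00329°, Δλ = +0.00098°.
Converting to metres (1° lat = 111195 m, cos φ = 0.954617): observed ΔN = 365.8 m, observed ΔE = 104.0 m.
Subtracting the expected shift leaves a residual of 365.8 − (403.1) = -37.3 m north and 104.0 − (123.3) = -19.3 m east.
Residual distance = √((-37.3)² + (-19.3)²) = 42.0 m.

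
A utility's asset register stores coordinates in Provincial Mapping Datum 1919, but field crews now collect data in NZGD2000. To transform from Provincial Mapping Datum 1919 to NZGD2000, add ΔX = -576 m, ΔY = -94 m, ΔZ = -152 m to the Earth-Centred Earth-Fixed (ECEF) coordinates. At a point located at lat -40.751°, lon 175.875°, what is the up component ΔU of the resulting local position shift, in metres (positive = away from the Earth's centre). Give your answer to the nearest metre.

The local up (radial) axis is (cos φ cos λ, cos φ sin λ, sin φ), giving ΔU = 435.220 − 5.122 + 99.221 = 529.32 m.

ΔU = 529 m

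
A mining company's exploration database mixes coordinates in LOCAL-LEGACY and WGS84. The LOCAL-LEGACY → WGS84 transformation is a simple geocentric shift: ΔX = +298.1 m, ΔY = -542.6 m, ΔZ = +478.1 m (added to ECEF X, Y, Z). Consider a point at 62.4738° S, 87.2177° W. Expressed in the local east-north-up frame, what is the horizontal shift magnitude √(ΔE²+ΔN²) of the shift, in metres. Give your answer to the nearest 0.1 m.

764.2 m

The local east axis at (φ, λ) is (−sin λ, cos λ, 0), so ΔE = −sin(-87.2177°)·298.1 + cos(-87.2177°)·(-542.6) = 271.41 m.
The local north axis is (−sin φ cos λ, −sin φ sin λ, cos φ), giving ΔN = 12.832 + 480.610 + 220.956 = 714.40 m.
Horizontal magnitude = √(ΔE² + ΔN²) = √(271.41² + 714.40²) = 764.22 m.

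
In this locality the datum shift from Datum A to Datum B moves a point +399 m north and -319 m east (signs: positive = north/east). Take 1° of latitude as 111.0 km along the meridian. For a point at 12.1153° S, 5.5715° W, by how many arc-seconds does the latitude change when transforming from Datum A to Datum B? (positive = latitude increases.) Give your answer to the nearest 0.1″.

1° of latitude = 111.0 km, so Δφ = 399.0 / 111000 = 0.0035946° = 12.941″.

Δφ = 12.9″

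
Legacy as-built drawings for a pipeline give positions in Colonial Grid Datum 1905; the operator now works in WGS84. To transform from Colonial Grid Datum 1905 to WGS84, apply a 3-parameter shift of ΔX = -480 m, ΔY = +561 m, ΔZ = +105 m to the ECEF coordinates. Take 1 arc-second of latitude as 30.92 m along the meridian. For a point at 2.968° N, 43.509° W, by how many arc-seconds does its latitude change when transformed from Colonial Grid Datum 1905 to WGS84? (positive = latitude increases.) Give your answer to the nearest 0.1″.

Δφ = 4.6″

sin φ = 0.051778, cos φ = 0.998659, sin λ = -0.688469, cos λ = 0.725266.
North component: ΔN = −sin φ cos λ·ΔX − sin φ sin λ·ΔY + cos φ·ΔZ = −(0.051778)(0.725266)(-480) − (0.051778)(-0.688469)(561) + (0.998659)(105) = 142.88 m.
1° of latitude spans 3600 × 30.92 = 111312 m, so Δφ = 142.88 / 111312 × 3600 = 4.621″.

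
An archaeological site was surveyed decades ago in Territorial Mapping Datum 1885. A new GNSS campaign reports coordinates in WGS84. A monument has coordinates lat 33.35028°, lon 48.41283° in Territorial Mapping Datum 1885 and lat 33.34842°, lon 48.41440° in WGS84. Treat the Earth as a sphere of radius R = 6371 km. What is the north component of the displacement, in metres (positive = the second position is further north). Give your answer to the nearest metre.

Δφ = 33.34842° − 33.35028° = -0.00186°; Δλ = 48.41440° − 48.41283° = +0.00157°.
1° along a meridian = πR/180 = 111195 m.
ΔN = Δφ × 111195 = -206.8 m; ΔE = Δλ × 111195 × cos(33.35028°) = +0.00157 × 111195 × 0.835325 = 145.8 m.

ΔN = -207 m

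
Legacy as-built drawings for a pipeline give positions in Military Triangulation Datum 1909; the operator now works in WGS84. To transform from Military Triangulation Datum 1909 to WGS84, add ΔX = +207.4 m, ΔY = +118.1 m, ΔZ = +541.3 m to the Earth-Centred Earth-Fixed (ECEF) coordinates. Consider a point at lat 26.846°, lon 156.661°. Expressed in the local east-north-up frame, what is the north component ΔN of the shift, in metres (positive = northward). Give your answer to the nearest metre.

The local north axis is (−sin φ cos λ, −sin φ sin λ, cos φ), giving ΔN = 85.997 − 21.129 + 482.961 = 547.83 m.

ΔN = 548 m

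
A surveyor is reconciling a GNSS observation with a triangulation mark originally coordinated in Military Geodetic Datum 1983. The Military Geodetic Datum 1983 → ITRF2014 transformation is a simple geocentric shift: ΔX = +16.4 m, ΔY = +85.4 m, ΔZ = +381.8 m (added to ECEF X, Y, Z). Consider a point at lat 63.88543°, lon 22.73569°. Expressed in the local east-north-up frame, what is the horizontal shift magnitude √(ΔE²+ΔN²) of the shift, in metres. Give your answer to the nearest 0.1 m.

144.3 m

At φ = 63.88543°, λ = 22.73569°: sin φ = 0.897916, cos φ = 0.440168, sin λ = 0.386481, cos λ = 0.922298.
ΔE = −sin λ·ΔX + cos λ·ΔY = −(0.386481)·(16.4) + (0.922298)·(85.4) = 72.43 m.
ΔN = −sin φ cos λ·ΔX − sin φ sin λ·ΔY + cos φ·ΔZ = −(0.897916)(0.922298)(16.4) − (0.897916)(0.386481)(85.4) + (0.440168)(381.8) = 124.84 m.
Horizontal magnitude = √(ΔE² + ΔN²) = √(72.43² + 124.84²) = 144.33 m.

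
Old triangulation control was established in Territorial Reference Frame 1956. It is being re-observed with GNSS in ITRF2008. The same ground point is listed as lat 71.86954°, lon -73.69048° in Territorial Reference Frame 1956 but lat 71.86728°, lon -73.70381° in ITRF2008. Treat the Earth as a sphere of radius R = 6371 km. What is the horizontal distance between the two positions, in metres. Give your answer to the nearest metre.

Δφ = 71.86728° − 71.86954° = -0.00226°; Δλ = -73.70381° − -73.69048° = -0.01333°.
1° along a meridian = πR/180 = 111195 m.
ΔN = Δφ × 111195 = -251.3 m; ΔE = Δλ × 111195 × cos(71.86954°) = -0.01333 × 111195 × 0.311182 = -461.2 m.
Distance = √(ΔE² + ΔN²) = √((-461.2)² + (-251.3)²) = 525.3 m.

525 m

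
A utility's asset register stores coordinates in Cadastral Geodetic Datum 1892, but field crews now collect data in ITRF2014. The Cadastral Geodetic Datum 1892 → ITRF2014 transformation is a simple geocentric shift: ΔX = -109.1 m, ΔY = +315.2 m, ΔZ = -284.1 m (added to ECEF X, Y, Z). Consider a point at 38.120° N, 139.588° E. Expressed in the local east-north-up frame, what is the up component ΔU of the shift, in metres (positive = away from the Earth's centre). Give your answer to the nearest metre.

ΔU = 51 m

The local up (radial) axis is (cos φ cos λ, cos φ sin λ, sin φ), giving ΔU = 65.352 + 160.756 − 175.378 = 50.73 m.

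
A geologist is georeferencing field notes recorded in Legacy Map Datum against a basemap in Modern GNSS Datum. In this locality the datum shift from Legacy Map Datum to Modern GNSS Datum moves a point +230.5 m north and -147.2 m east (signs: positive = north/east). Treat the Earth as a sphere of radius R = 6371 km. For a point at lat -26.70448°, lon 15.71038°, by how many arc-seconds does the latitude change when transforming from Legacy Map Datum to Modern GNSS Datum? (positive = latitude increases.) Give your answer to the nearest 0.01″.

Δφ = 7.46″

On a sphere of radius R, 1 rad of latitude = R, so Δφ = ΔN / R = 230.5 / 6371000 = 3.6180e-05 rad = 7.463″.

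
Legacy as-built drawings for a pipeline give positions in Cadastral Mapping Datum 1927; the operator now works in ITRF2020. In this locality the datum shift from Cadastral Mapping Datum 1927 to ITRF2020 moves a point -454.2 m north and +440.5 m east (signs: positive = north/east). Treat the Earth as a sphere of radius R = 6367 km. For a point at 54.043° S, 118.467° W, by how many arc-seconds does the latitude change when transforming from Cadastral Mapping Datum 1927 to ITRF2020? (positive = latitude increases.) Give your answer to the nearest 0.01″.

Δφ = -14.71″

On a sphere of radius R, 1 rad of latitude = R, so Δφ = ΔN / R = -454.2 / 6367000 = -7.1337e-05 rad = -14.714″.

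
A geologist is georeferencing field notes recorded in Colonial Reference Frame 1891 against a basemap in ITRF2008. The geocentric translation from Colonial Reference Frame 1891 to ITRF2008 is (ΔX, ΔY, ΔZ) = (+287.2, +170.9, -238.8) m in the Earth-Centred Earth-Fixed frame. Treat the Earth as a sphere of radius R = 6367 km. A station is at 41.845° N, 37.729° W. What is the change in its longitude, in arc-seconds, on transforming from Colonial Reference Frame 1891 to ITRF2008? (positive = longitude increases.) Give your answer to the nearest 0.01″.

Δλ = 13.52″

sin φ = 0.667118, cos φ = 0.744952, sin λ = -0.611927, cos λ = 0.790914.
East component: ΔE = −sin λ·ΔX + cos λ·ΔY = −(-0.611927)(287.2) + (0.790914)(170.9) = 310.91 m.
1° of latitude spans πR/180 = 111125 m; at latitude φ, 1° of longitude spans that × cos φ = 82782.9 m, so Δλ = 310.91 / 82782.9 × 3600 = 13.521″.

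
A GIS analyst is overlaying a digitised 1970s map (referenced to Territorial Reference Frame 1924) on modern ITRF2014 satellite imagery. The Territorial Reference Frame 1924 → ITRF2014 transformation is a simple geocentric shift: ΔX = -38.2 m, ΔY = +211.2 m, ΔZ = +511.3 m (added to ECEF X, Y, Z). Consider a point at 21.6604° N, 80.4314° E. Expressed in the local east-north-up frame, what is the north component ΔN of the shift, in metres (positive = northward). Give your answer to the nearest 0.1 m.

At φ = 21.6604°, λ = 80.4314°: sin φ = 0.369104, cos φ = 0.929388, sin λ = 0.986087, cos λ = 0.166228.
ΔN = −sin φ cos λ·ΔX − sin φ sin λ·ΔY + cos φ·ΔZ = −(0.369104)(0.166228)(-38.2) − (0.369104)(0.986087)(211.2) + (0.929388)(511.3) = 400.67 m.

ΔN = 400.7 m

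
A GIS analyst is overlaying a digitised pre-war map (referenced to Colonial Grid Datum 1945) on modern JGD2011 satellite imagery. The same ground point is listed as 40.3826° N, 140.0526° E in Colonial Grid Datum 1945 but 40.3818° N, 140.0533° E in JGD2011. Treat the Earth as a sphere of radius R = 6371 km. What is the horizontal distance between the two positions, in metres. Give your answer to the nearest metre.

107 m

Δφ = 40.3818° − 40.3826° = -0.0008°; Δλ = 140.0533° − 140.0526° = +0.0007°.
1° along a meridian = πR/180 = 111195 m.
ΔN = Δφ × 111195 = -89.0 m; ΔE = Δλ × 111195 × cos(40.3826°) = +0.0007 × 111195 × 0.761735 = 59.3 m.
Distance = √(ΔE² + ΔN²) = √(59.3² + (-89.0)²) = 106.9 m.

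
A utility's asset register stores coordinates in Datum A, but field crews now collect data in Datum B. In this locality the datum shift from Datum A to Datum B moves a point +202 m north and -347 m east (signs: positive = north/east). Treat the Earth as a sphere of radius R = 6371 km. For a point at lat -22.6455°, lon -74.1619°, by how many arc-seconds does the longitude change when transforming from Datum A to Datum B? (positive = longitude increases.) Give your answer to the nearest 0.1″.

Δλ = -12.2″

At latitude -22.6455°, cos φ = 0.922905.
One radian of longitude at latitude φ spans R cos φ, so Δλ = ΔE / (R cos φ) = -347.0 / (6371000 × 0.922905) = -5.9015e-05 rad = -12.173″.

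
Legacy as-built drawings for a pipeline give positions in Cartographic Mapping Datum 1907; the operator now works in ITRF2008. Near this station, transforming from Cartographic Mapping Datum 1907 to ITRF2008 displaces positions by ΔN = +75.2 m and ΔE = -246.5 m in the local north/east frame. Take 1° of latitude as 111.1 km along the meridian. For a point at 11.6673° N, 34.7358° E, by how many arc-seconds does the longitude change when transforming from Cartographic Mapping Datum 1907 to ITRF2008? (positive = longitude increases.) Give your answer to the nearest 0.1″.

At latitude 11.6673°, cos φ = 0.979338.
1° of longitude at this latitude = 111.1 × cos φ = 108.80 km, so Δλ = -246.5 / 108804.5 = -0.0022655° = -8.156″.

Δλ = -8.2″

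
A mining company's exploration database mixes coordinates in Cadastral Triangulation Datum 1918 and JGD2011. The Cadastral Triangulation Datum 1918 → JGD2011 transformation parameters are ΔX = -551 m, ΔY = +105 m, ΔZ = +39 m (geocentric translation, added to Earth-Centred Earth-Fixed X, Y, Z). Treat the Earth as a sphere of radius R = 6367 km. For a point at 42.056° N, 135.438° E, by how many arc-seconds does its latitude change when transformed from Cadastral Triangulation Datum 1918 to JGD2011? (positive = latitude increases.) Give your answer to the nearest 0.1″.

Δφ = -9.2″

sin φ = 0.669857, cos φ = 0.742490, sin λ = 0.701681, cos λ = -0.712492.
North component: ΔN = −sin φ cos λ·ΔX − sin φ sin λ·ΔY + cos φ·ΔZ = −(0.669857)(-0.712492)(-551) − (0.669857)(0.701681)(105) + (0.742490)(39) = -283.37 m.
1° of latitude spans πR/180 = 111125 m, so Δφ = -283.37 / 111125 × 3600 = -9.180″.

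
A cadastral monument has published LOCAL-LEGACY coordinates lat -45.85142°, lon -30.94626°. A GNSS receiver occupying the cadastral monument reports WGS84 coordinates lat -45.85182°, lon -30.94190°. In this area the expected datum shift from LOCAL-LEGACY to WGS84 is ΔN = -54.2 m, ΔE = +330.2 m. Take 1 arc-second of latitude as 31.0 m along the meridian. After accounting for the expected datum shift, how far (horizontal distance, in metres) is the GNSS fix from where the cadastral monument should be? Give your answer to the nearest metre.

13 m

Observed coordinate differences: Δφ = -0.00040°, Δλ = +0.00436°.
Converting to metres (1° lat = 111600 m, cos φ = 0.696521): observed ΔN = -44.6 m, observed ΔE = 338.9 m.
Subtracting the expected shift leaves a residual of -44.6 − (-54.2) = 9.6 m north and 338.9 − (330.2) = 8.7 m east.
Residual distance = √(9.6² + 8.7²) = 12.9 m.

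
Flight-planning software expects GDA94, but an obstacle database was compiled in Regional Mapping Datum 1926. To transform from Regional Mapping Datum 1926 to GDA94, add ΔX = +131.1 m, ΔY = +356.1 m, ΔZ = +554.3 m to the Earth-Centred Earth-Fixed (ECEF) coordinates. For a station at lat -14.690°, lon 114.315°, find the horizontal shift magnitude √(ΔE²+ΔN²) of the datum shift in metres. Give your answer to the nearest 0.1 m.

660.7 m

At φ = -14.690°, λ = 114.315°: sin φ = -0.253589, cos φ = 0.967312, sin λ = 0.911296, cos λ = -0.411753.
ΔE = −sin λ·ΔX + cos λ·ΔY = −(0.911296)·(131.1) + (-0.411753)·(356.1) = -266.10 m.
ΔN = −sin φ cos λ·ΔX − sin φ sin λ·ΔY + cos φ·ΔZ = −(-0.253589)(-0.411753)(131.1) − (-0.253589)(0.911296)(356.1) + (0.967312)(554.3) = 604.78 m.
Horizontal magnitude = √(ΔE² + ΔN²) = √((-266.10)² + 604.78²) = 660.74 m.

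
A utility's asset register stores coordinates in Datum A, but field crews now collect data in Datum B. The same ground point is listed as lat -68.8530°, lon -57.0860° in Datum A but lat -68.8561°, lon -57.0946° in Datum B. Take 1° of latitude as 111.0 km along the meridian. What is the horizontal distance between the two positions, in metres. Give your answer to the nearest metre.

Δφ = -68.8561° − -68.8530° = -0.0031°; Δλ = -57.0946° − -57.0860° = -0.0086°.
ΔN = Δφ × 111000 = -344.1 m; ΔE = Δλ × 111000 × cos(-68.8530°) = -0.0086 × 111000 × 0.360762 = -344.4 m.
Distance = √(ΔE² + ΔN²) = √((-344.4)² + (-344.1)²) = 486.8 m.

487 m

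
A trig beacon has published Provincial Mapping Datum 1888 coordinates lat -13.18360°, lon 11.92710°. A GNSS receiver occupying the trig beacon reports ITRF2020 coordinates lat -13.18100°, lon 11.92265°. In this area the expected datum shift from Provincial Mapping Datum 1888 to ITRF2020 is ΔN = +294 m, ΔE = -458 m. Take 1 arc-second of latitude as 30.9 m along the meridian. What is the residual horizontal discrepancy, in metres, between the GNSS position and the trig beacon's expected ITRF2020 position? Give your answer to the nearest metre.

Observed coordinate differences: Δφ = +0.00260°, Δλ = -0.00445°.
Converting to metres (1° lat = 111240 m, cos φ = 0.973644): observed ΔN = 289.2 m, observed ΔE = -482.0 m.
Subtracting the expected shift leaves a residual of 289.2 − (294) = -4.8 m north and -482.0 − (-458) = -24.0 m east.
Residual distance = √((-4.8)² + (-24.0)²) = 24.4 m.

24 m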